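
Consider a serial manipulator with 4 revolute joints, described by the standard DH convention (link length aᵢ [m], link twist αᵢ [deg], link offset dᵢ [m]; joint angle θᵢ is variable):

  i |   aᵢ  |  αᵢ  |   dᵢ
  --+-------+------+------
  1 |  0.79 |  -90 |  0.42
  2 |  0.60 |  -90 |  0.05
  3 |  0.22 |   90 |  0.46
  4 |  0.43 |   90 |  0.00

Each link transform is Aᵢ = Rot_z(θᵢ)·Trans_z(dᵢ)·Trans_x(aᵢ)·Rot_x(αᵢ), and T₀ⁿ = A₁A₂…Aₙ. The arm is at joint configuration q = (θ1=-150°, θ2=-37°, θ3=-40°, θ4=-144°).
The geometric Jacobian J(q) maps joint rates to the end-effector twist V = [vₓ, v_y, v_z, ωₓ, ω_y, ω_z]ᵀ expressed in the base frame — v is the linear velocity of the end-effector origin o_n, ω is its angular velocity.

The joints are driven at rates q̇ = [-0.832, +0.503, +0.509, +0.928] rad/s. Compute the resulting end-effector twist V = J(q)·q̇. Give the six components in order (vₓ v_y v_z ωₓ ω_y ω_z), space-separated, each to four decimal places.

o_n = [-1.1555, -0.6300, 0.5566]
J₁: ẑ×o_n = [0.6300, -1.1555, 0.0000], ω = ẑ
J2: z=[0.5000, -0.8660, 0.0000] o=[-0.6842, -0.3950, 0.4200] → [-0.1183, -0.0683, -0.5257, 0.5000, -0.8660, 0.0000]
J3: z=[-0.5212, -0.3009, -0.7986] o=[-1.0741, -0.6779, 0.7811] → [0.1058, -0.0520, -0.0495, -0.5212, -0.3009, -0.7986]
J4: z=[0.8276, -0.4067, -0.3868] o=[-1.3597, -1.0061, 0.5151] → [0.1286, -0.1133, 0.3943, 0.8276, -0.4067, -0.3868]
V = J·q̇ = [-0.4104, 0.7954, 0.0764, 0.7542, -0.9662, -1.5975]

-0.4104 0.7954 0.0764 0.7542 -0.9662 -1.5975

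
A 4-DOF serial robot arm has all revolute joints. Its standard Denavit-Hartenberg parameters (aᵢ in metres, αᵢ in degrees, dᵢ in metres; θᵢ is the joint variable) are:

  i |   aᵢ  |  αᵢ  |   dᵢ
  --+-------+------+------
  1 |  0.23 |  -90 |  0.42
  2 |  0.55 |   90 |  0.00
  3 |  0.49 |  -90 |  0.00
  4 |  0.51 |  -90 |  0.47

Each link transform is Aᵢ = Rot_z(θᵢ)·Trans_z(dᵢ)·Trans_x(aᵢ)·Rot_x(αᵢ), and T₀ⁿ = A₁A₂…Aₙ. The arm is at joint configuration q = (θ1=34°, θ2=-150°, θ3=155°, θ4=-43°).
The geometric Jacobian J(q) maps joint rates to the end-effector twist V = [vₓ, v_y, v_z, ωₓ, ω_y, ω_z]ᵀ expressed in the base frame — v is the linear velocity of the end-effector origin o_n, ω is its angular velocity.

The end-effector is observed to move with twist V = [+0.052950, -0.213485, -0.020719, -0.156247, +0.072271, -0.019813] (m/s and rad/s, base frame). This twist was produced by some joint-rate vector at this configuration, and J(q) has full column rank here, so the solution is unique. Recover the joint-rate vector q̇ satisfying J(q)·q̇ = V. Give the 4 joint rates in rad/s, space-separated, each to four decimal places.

o_n = [0.3900, 0.1892, -0.0966]
J₁: ẑ×o_n = [-0.1892, 0.3900, 0.0000], ω = ẑ
J2: z=[-0.5592, 0.8290, 0.0000] o=[0.1907, 0.1286, 0.4200] → [-0.4283, -0.2889, -0.1991, -0.5592, 0.8290, 0.0000]
J3: z=[-0.4145, -0.2796, -0.8660] o=[-0.2042, -0.1377, 0.6950] → [0.5045, -0.8428, 0.0306, -0.4145, -0.2796, -0.8660]
J4: z=[0.8102, -0.5467, -0.2113] o=[-0.0012, 0.2490, 0.4730] → [0.2987, 0.3788, 0.1654, 0.8102, -0.5467, -0.2113]
q̇ = J⁺·V = [0.4980, 0.5370, 0.4930, 0.4300]

0.4980 0.5370 0.4930 0.4300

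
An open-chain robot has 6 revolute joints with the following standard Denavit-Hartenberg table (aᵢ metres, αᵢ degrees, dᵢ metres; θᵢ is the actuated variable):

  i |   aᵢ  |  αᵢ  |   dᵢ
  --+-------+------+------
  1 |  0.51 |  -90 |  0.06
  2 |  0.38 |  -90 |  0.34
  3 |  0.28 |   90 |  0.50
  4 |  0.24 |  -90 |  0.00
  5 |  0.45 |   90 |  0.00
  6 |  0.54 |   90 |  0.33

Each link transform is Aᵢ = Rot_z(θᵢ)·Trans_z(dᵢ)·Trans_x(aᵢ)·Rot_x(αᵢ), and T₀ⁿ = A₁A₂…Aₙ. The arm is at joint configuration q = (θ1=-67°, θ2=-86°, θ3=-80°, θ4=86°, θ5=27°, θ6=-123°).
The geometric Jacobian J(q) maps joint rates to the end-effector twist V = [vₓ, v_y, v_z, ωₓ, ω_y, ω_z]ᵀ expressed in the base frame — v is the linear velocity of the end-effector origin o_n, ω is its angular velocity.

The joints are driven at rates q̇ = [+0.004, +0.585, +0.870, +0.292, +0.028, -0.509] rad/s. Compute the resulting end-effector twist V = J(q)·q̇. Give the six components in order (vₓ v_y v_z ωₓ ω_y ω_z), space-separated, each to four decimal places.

o_n = [1.6409, -0.9590, 0.2834]
J₁: ẑ×o_n = [0.9590, 1.6409, -0.0000], ω = ẑ
J2: z=[0.9205, 0.3907, 0.0000] o=[0.1993, -0.4695, 0.0600] → [0.0873, -0.2057, -1.0139, 0.9205, 0.3907, 0.0000]
J3: z=[0.3898, -0.9183, -0.0698] o=[0.5226, -0.3610, 0.4391] → [0.1012, -0.0173, 0.7938, 0.3898, -0.9183, -0.0698]
J4: z=[0.1330, 0.1311, -0.9824] o=[0.9726, -0.7155, 0.4527] → [-0.2614, -0.6340, -0.1200, 0.1330, 0.1311, -0.9824]
J5: z=[-0.8818, -0.4368, -0.1777] o=[1.0812, -0.9291, 0.4389] → [0.0626, -0.2365, 0.2708, -0.8818, -0.4368, -0.1777]
J6: z=[0.3239, -0.2872, -0.9014] o=[1.2354, -1.3127, 0.6165] → [0.4146, -0.2576, 0.2310, 0.3239, -0.2872, -0.9014]
V = J·q̇ = [-0.1426, -0.1895, -0.0476, 0.7269, -0.3981, 0.1103]

-0.1426 -0.1895 -0.0476 0.7269 -0.3981 0.1103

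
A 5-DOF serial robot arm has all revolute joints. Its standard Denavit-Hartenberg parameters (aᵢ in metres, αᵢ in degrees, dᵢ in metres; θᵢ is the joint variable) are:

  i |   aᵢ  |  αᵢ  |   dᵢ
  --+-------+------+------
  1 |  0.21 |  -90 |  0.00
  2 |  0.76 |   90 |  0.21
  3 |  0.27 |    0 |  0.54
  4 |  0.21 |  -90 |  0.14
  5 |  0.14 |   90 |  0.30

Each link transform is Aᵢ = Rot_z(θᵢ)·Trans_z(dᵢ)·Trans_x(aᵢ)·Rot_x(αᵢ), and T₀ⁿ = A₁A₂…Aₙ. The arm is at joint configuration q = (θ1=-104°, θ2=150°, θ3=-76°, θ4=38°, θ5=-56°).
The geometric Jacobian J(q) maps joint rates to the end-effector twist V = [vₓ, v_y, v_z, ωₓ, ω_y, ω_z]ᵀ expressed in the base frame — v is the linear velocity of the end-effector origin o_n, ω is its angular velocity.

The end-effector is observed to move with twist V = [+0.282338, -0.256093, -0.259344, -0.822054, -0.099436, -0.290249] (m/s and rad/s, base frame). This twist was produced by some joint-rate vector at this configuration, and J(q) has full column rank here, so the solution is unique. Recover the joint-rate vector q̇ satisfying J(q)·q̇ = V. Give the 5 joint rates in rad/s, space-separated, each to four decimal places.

o_n = [0.1188, 0.4480, -1.3080]
J₁: ẑ×o_n = [-0.4480, 0.1188, 0.0000], ω = ẑ
J2: z=[0.9703, -0.2419, 0.0000] o=[-0.0508, -0.2038, 0.0000] → [0.3164, 1.2692, 0.6734, 0.9703, -0.2419, 0.0000]
J3: z=[-0.1210, -0.4851, -0.8660] o=[0.3122, 0.3841, -0.3800] → [0.5056, 0.0552, -0.1015, -0.1210, -0.4851, -0.8660]
J4: z=[-0.1210, -0.4851, -0.8660] o=[0.0064, 0.2403, -0.8803] → [0.3873, -0.1491, 0.0295, -0.1210, -0.4851, -0.8660]
J5: z=[0.8936, 0.3267, -0.3078] o=[-0.1014, 0.3428, -1.0843] → [-0.0407, 0.1321, 0.0221, 0.8936, 0.3267, -0.3078]
q̇ = J⁺·V = [-0.6640, -0.2070, 0.7550, -0.9310, -0.7190]

-0.6640 -0.2070 0.7550 -0.9310 -0.7190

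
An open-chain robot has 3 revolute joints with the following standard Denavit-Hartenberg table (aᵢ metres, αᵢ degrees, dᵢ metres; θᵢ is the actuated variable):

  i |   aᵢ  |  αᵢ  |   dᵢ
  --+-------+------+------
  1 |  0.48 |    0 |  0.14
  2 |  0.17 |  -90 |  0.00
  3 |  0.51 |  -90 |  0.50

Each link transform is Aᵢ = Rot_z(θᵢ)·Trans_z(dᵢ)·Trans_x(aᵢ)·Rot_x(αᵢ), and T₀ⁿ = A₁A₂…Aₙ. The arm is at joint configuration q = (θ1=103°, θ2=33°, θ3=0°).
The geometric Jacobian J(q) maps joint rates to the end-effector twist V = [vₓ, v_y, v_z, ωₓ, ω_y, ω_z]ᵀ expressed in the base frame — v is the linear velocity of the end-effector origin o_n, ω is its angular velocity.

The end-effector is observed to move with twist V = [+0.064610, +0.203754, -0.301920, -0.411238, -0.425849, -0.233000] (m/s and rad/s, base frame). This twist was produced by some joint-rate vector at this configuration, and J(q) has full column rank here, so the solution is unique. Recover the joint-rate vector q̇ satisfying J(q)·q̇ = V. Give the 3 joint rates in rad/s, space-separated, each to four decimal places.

-0.0820 -0.1510 0.5920

o_n = [-0.9445, 0.5804, 0.1400]
J₁: ẑ×o_n = [-0.5804, -0.9445, 0.0000], ω = ẑ
J2: z=[0.0000, 0.0000, 1.0000] o=[-0.1080, 0.4677, 0.1400] → [-0.1127, -0.8365, 0.0000, 0.0000, 0.0000, 1.0000]
J3: z=[-0.6947, -0.7193, 0.0000] o=[-0.2303, 0.5858, 0.1400] → [-0.0000, -0.0000, -0.5100, -0.6947, -0.7193, 0.0000]
q̇ = J⁺·V = [-0.0820, -0.1510, 0.5920]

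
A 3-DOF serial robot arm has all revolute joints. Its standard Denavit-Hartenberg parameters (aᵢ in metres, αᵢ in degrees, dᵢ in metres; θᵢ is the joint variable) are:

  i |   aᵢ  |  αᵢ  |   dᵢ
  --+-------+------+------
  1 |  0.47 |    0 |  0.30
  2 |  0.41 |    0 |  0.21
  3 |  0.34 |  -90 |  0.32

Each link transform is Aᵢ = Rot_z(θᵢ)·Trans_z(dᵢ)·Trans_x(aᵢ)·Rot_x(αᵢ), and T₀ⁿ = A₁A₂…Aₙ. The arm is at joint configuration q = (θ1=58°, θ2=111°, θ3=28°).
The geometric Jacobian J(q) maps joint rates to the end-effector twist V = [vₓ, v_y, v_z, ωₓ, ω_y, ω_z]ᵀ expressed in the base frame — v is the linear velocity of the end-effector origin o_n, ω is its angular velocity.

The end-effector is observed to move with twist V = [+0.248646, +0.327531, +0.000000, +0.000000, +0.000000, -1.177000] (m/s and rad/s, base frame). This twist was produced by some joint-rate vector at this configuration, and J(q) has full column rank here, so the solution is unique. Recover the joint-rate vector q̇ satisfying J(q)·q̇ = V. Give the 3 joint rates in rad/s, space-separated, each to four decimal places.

o_n = [-0.4785, 0.3774, 0.8300]
J₁: ẑ×o_n = [-0.3774, -0.4785, 0.0000], ω = ẑ
J2: z=[0.0000, 0.0000, 1.0000] o=[0.2491, 0.3986, 0.3000] → [0.0212, -0.7276, 0.0000, 0.0000, 0.0000, 1.0000]
J3: z=[0.0000, 0.0000, 1.0000] o=[-0.1534, 0.4768, 0.5100] → [0.0994, -0.3251, 0.0000, 0.0000, 0.0000, 1.0000]
q̇ = J⁺·V = [-0.8420, 0.4580, -0.7930]

-0.8420 0.4580 -0.7930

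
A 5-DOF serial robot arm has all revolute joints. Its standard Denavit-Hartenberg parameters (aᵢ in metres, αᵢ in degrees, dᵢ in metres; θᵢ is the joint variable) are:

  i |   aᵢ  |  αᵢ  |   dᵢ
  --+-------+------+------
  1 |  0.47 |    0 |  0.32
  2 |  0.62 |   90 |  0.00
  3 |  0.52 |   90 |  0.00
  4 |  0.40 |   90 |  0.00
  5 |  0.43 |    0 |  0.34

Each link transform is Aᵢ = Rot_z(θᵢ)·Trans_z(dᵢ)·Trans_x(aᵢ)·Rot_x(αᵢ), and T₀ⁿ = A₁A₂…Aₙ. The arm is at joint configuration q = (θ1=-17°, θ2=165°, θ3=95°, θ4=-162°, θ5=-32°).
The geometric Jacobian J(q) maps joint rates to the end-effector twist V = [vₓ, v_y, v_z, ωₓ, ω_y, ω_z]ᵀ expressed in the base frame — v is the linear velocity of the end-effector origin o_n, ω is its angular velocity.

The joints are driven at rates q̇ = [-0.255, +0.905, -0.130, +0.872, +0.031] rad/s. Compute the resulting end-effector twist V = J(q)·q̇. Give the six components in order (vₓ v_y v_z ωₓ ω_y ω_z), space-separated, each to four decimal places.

-0.5927 -0.9466 -0.0554 -0.7907 0.3755 0.7165

o_n = [0.1392, 0.1591, -0.0110]
J₁: ẑ×o_n = [-0.1591, 0.1392, 0.0000], ω = ẑ
J2: z=[0.0000, 0.0000, 1.0000] o=[0.4495, -0.1374, 0.3200] → [-0.2965, -0.3102, 0.0000, 0.0000, 0.0000, 1.0000]
J3: z=[0.5299, 0.8480, 0.0000] o=[-0.0763, 0.1911, 0.3200] → [-0.2807, 0.1754, -0.1998, 0.5299, 0.8480, 0.0000]
J4: z=[-0.8448, 0.5279, 0.0872] o=[-0.0379, 0.1671, 0.8380] → [-0.4475, -0.7018, -0.0867, -0.8448, 0.5279, 0.0872]
J5: z=[0.4811, 0.8208, -0.3078] o=[-0.1315, 0.0799, 0.4590] → [-0.3614, 0.1428, -0.1841, 0.4811, 0.8208, -0.3078]
V = J·q̇ = [-0.5927, -0.9466, -0.0554, -0.7907, 0.3755, 0.7165]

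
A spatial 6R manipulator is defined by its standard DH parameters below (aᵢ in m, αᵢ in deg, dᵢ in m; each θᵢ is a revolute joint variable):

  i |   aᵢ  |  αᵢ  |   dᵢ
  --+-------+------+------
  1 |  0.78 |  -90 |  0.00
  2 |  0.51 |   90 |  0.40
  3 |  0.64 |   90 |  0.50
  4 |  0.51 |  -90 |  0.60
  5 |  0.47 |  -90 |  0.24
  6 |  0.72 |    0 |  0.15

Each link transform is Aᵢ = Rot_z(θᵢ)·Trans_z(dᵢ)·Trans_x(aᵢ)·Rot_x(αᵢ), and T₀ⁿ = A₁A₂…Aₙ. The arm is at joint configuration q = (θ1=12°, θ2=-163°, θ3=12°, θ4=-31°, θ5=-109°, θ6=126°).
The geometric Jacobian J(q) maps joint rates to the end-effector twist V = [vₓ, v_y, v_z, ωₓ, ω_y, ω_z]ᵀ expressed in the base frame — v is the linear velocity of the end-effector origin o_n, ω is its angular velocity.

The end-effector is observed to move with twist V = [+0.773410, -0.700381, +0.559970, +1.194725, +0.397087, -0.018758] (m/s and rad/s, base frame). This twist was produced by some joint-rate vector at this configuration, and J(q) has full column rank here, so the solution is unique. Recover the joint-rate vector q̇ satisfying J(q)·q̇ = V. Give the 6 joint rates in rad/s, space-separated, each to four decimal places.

-0.7970 0.4170 -0.8100 0.3130 -0.7750 -0.7480

o_n = [-0.7235, -0.2234, 0.5960]
J₁: ẑ×o_n = [0.2234, -0.7235, 0.0000], ω = ẑ
J2: z=[-0.2079, 0.9781, 0.0000] o=[0.7630, 0.1622, 0.0000] → [0.5830, 0.1239, 1.5341, -0.2079, 0.9781, 0.0000]
J3: z=[-0.2860, -0.0608, -0.9563] o=[0.2027, 0.4520, 0.1491] → [-0.6731, 1.0135, 0.1369, -0.2860, -0.0608, -0.9563]
J4: z=[0.0089, -0.9981, 0.0608] o=[-0.5535, 0.4273, -0.1460] → [-0.7011, -0.0169, -0.1754, 0.0089, -0.9981, 0.0608]
J5: z=[-0.7386, -0.0475, -0.6724] o=[-0.8919, -0.1517, 0.2667] → [-0.0639, 0.1300, 0.0610, -0.7386, -0.0475, -0.6724]
J6: z=[-0.6344, -0.2881, 0.7173] o=[-0.9621, -0.6126, 0.0194] → [-0.4453, 0.5370, -0.1782, -0.6344, -0.2881, 0.7173]
q̇ = J⁺·V = [-0.7970, 0.4170, -0.8100, 0.3130, -0.7750, -0.7480]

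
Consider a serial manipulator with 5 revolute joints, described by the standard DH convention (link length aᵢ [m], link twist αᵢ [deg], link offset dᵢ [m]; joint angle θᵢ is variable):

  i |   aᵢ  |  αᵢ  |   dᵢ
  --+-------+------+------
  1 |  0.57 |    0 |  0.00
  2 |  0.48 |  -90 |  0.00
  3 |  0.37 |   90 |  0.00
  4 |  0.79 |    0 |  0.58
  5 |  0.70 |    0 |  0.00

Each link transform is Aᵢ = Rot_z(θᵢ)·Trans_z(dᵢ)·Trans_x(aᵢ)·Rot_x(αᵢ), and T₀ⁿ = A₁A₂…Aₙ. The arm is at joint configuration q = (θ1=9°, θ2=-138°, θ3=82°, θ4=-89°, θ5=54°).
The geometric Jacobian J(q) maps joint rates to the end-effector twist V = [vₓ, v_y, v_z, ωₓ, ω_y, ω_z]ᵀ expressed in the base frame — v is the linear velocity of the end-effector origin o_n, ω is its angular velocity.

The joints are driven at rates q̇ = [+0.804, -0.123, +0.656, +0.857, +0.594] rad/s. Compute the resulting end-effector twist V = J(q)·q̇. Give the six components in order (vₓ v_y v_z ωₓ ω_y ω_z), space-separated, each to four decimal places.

0.9497 -0.9120 -1.7114 -0.3944 -1.5295 0.8829

o_n = [-1.1103, -0.0840, -0.8672]
J₁: ẑ×o_n = [0.0840, -1.1103, 0.0000], ω = ẑ
J2: z=[0.0000, 0.0000, 1.0000] o=[0.5630, 0.0892, 0.0000] → [0.1732, -1.6732, 0.0000, 0.0000, 0.0000, 1.0000]
J3: z=[0.7771, -0.6293, 0.0000] o=[0.2609, -0.2839, 0.0000] → [0.5457, 0.6739, -0.7076, 0.7771, -0.6293, 0.0000]
J4: z=[-0.6232, -0.7696, 0.1392] o=[0.2285, -0.3239, -0.3664] → [0.3520, -0.4984, -1.1798, -0.6232, -0.7696, 0.1392]
J5: z=[-0.6232, -0.7696, 0.1392] o=[-0.7480, -0.2746, -0.2993] → [0.4105, -0.4043, -0.3976, -0.6232, -0.7696, 0.1392]
V = J·q̇ = [0.9497, -0.9120, -1.7114, -0.3944, -1.5295, 0.8829]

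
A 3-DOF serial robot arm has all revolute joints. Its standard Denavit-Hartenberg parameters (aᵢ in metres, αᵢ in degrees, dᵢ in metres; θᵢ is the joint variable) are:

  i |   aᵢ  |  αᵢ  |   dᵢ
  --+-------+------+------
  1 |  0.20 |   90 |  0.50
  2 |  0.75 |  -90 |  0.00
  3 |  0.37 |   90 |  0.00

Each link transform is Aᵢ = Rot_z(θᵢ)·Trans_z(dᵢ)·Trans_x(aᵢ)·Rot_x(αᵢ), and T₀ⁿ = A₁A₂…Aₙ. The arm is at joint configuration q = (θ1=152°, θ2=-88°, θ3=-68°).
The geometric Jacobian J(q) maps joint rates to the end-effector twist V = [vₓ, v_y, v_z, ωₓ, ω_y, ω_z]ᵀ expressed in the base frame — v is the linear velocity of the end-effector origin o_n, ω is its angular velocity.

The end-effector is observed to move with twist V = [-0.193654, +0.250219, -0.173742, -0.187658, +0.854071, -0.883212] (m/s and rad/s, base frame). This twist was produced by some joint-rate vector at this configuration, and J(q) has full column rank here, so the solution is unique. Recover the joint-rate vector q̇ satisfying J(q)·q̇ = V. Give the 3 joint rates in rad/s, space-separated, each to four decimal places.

-0.9030 0.6660 0.5670

o_n = [-0.0429, 0.4114, -0.3881]
J₁: ẑ×o_n = [-0.4114, -0.0429, 0.0000], ω = ẑ
J2: z=[0.4695, 0.8829, 0.0000] o=[-0.1766, 0.0939, 0.5000] → [-0.7841, 0.4169, 0.0310, 0.4695, 0.8829, 0.0000]
J3: z=[-0.8824, 0.4692, 0.0349] o=[-0.1997, 0.1062, -0.2495] → [-0.0756, -0.1168, -0.3428, -0.8824, 0.4692, 0.0349]
q̇ = J⁺·V = [-0.9030, 0.6660, 0.5670]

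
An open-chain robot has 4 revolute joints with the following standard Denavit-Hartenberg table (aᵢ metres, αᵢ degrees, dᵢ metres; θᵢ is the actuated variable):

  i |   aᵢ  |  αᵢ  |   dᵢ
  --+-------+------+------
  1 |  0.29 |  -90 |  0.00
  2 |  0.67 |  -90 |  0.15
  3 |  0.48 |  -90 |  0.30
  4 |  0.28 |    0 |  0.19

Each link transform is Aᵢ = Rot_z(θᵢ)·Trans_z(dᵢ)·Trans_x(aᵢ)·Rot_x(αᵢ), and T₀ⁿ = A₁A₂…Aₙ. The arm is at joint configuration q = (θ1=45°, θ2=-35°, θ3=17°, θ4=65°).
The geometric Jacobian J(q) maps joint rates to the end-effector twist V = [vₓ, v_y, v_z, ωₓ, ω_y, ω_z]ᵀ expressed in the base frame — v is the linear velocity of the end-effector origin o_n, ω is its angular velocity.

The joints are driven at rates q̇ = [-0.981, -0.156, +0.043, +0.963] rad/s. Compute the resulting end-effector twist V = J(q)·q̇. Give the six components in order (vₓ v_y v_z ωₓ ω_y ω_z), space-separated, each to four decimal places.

0.4543 -1.2637 0.1063 0.6159 -0.9071 -1.1777

o_n = [1.0573, 0.7650, 0.6428]
J₁: ẑ×o_n = [-0.7650, 1.0573, 0.0000], ω = ẑ
J2: z=[-0.7071, 0.7071, 0.0000] o=[0.2051, 0.2051, 0.0000] → [0.4545, 0.4545, -0.9986, -0.7071, 0.7071, 0.0000]
J3: z=[0.4056, 0.4056, -0.8192] o=[0.4871, 0.6992, 0.3843] → [0.1587, -0.5719, -0.2046, 0.4056, 0.4056, -0.8192]
J4: z=[0.5069, -0.8456, -0.1677] o=[0.9739, 0.9875, 0.4018] → [-0.2410, -0.1361, -0.0423, 0.5069, -0.8456, -0.1677]
V = J·q̇ = [0.4543, -1.2637, 0.1063, 0.6159, -0.9071, -1.1777]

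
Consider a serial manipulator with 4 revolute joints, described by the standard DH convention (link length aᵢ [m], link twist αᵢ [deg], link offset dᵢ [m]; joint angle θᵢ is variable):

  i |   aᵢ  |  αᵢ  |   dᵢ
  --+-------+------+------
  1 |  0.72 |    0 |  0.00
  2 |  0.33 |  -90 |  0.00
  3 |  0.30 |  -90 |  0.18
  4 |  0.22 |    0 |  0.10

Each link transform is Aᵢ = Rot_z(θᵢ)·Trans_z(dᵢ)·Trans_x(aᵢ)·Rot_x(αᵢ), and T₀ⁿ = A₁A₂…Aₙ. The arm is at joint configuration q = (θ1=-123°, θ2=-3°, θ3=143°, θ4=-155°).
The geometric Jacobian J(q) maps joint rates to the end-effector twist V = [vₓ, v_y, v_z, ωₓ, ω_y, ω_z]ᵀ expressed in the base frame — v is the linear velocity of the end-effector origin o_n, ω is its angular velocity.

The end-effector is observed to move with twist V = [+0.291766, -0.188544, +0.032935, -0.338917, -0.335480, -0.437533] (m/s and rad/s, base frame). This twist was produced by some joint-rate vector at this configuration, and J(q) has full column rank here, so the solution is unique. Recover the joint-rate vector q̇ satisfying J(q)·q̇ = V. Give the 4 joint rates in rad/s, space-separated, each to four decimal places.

o_n = [-0.2827, -0.9176, 0.0193]
J₁: ẑ×o_n = [0.9176, -0.2827, 0.0000], ω = ẑ
J2: z=[0.0000, 0.0000, 1.0000] o=[-0.3921, -0.6038, 0.0000] → [0.3137, 0.1095, -0.0000, 0.0000, 0.0000, 1.0000]
J3: z=[0.8090, -0.5878, 0.0000] o=[-0.5861, -0.8708, 0.0000] → [-0.0114, -0.0156, 0.1405, 0.8090, -0.5878, 0.0000]
J4: z=[0.3537, 0.4869, 0.7986] o=[-0.2997, -0.7828, -0.1805] → [0.2050, -0.0571, -0.0560, 0.3537, 0.4869, 0.7986]
q̇ = J⁺·V = [0.6500, -0.4630, -0.0770, -0.7820]

0.6500 -0.4630 -0.0770 -0.7820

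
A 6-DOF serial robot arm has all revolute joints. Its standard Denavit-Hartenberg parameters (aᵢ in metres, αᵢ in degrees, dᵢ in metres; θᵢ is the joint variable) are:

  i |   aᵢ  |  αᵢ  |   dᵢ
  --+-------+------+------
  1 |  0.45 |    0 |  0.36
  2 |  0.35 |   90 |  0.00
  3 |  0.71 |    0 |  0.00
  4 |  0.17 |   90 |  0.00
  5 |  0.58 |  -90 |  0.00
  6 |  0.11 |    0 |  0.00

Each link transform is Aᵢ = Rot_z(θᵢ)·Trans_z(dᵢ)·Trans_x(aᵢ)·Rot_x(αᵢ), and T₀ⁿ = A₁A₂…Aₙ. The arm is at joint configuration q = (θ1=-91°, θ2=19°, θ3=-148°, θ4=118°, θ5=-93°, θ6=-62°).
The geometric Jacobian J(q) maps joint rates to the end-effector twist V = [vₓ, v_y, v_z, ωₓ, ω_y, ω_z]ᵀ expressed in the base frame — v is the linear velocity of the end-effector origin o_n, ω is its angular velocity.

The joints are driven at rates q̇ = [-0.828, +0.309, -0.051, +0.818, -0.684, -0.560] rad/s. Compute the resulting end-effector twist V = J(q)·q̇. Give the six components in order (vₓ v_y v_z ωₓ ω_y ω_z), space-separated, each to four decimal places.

o_n = [0.5358, -0.0818, -0.1688]
J₁: ẑ×o_n = [0.0818, 0.5358, -0.0000], ω = ẑ
J2: z=[0.0000, 0.0000, 1.0000] o=[-0.0079, -0.4499, 0.3600] → [-0.3681, 0.5436, 0.0000, 0.0000, 0.0000, 1.0000]
J3: z=[-0.9511, -0.3090, 0.0000] o=[0.1003, -0.7828, 0.3600] → [0.1634, -0.5029, -0.5321, -0.9511, -0.3090, 0.0000]
J4: z=[-0.9511, -0.3090, 0.0000] o=[-0.0858, -0.2102, -0.0162] → [0.0472, -0.1451, 0.0700, -0.9511, -0.3090, 0.0000]
J5: z=[-0.1545, 0.4755, -0.8660] o=[-0.0403, -0.3502, -0.1012] → [0.2002, -0.5093, -0.3154, -0.1545, 0.4755, -0.8660]
J6: z=[0.3170, -0.8063, -0.4993] o=[0.5025, -0.1462, -0.0861] → [0.0989, 0.0096, 0.0473, 0.3170, -0.8063, -0.4993]
V = J·q̇ = [-0.3436, -0.0257, 0.2737, -0.8013, -0.1107, 0.3530]

-0.3436 -0.0257 0.2737 -0.8013 -0.1107 0.3530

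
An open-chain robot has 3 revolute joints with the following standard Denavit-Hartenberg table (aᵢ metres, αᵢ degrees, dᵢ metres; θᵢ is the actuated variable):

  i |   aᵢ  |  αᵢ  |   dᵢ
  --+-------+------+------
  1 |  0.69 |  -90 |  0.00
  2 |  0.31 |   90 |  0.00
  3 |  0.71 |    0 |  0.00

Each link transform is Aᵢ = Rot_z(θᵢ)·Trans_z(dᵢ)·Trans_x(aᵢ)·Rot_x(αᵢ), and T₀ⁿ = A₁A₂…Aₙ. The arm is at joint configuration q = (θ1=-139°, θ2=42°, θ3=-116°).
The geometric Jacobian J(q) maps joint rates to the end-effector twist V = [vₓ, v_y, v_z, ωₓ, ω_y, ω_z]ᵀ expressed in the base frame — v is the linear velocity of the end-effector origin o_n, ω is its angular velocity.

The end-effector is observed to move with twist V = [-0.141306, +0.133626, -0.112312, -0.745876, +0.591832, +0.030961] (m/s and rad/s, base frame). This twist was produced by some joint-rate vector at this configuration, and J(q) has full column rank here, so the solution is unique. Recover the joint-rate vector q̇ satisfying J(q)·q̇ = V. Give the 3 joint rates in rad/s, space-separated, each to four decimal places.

o_n = [-0.9387, 0.0295, 0.0008]
J₁: ẑ×o_n = [-0.0295, -0.9387, 0.0000], ω = ẑ
J2: z=[0.6561, -0.7547, 0.0000] o=[-0.5207, -0.4527, 0.0000] → [-0.0006, -0.0005, 0.0009, 0.6561, -0.7547, 0.0000]
J3: z=[-0.5050, -0.4390, 0.7431] o=[-0.6946, -0.6038, -0.2074] → [-0.5621, -0.0762, -0.4270, -0.5050, -0.4390, 0.7431]
q̇ = J⁺·V = [-0.1630, -0.9360, 0.2610]

-0.1630 -0.9360 0.2610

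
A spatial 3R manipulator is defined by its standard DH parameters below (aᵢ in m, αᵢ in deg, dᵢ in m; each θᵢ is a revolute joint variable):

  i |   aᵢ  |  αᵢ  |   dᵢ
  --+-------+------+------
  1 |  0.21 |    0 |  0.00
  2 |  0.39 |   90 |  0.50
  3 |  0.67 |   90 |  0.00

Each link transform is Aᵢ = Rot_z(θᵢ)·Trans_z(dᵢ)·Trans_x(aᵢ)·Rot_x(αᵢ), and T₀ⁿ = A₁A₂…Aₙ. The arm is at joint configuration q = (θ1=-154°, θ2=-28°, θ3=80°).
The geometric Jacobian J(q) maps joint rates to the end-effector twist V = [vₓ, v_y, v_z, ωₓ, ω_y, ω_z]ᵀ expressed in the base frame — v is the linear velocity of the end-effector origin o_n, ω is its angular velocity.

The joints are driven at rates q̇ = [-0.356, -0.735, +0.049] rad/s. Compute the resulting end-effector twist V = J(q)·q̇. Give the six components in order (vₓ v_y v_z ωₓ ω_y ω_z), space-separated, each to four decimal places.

o_n = [-0.6948, -0.0744, 1.1598]
J₁: ẑ×o_n = [0.0744, -0.6948, 0.0000], ω = ẑ
J2: z=[0.0000, 0.0000, 1.0000] o=[-0.1887, -0.0921, 0.0000] → [-0.0177, -0.5060, 0.0000, 0.0000, 0.0000, 1.0000]
J3: z=[0.0349, 0.9994, 0.0000] o=[-0.5785, -0.0784, 0.5000] → [0.6594, -0.0230, 0.1163, 0.0349, 0.9994, 0.0000]
V = J·q̇ = [0.0188, 0.6182, 0.0057, 0.0017, 0.0490, -1.0910]

0.0188 0.6182 0.0057 0.0017 0.0490 -1.0910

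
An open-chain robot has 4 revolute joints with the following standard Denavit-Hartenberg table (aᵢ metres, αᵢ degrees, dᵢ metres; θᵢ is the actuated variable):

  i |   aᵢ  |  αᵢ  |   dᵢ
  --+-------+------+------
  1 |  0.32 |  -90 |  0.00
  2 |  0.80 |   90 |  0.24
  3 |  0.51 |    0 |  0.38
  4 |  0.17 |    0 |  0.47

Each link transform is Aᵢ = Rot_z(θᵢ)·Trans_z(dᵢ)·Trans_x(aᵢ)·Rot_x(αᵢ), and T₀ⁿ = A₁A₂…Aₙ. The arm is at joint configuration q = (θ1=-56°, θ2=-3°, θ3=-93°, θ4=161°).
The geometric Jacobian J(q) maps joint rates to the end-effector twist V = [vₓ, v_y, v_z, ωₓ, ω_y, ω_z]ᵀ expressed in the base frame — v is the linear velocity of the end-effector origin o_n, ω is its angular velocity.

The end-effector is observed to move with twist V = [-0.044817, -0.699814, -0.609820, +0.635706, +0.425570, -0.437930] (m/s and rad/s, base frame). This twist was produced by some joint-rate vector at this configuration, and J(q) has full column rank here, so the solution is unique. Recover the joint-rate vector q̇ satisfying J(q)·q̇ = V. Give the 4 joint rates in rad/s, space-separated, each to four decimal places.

-0.3870 0.7650 -0.1820 0.1310

o_n = [0.5289, -0.9838, 0.8926]
J₁: ẑ×o_n = [0.9838, 0.5289, -0.0000], ω = ẑ
J2: z=[0.8290, 0.5592, 0.0000] o=[0.1789, -0.2653, 0.0000] → [0.4992, -0.7400, -0.7914, 0.8290, 0.5592, 0.0000]
J3: z=[-0.0293, 0.0434, 0.9986] o=[0.8247, -0.7934, 0.0419] → [0.2271, -0.2705, 0.0184, -0.0293, 0.0434, 0.9986]
J4: z=[-0.0293, 0.0434, 0.9986] o=[0.3764, -1.0396, 0.4200] → [-0.0352, 0.1661, -0.0082, -0.0293, 0.0434, 0.9986]
q̇ = J⁺·V = [-0.3870, 0.7650, -0.1820, 0.1310]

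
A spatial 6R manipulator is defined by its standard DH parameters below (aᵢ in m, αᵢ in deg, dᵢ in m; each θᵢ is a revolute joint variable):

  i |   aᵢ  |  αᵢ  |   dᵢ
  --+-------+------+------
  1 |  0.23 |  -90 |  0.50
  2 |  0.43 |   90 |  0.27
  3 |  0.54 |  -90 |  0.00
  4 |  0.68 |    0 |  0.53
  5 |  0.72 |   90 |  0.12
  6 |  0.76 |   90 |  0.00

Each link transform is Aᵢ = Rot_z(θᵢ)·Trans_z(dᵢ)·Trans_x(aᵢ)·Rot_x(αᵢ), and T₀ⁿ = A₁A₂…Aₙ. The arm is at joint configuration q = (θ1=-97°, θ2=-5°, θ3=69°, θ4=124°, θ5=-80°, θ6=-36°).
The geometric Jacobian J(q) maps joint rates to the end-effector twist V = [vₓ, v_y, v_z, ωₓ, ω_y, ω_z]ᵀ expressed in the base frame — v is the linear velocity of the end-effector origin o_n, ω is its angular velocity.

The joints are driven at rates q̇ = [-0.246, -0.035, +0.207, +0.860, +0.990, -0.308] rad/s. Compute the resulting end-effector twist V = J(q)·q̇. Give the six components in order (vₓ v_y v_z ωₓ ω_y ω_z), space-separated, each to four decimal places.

-2.3538 0.6575 -1.3983 0.6439 1.7301 -0.4177

o_n = [1.2563, -1.1608, -0.9294]
J₁: ẑ×o_n = [1.1608, 1.2563, -0.0000], ω = ẑ
J2: z=[0.9925, -0.1219, 0.0000] o=[-0.0280, -0.2283, 0.5000] → [0.1742, 1.4188, -0.7691, 0.9925, -0.1219, 0.0000]
J3: z=[0.0106, 0.0865, 0.9962] o=[0.1878, -0.6864, 0.5375] → [0.3458, 1.0801, -0.0975, 0.0106, 0.0865, 0.9962]
J4: z=[0.4690, 0.8794, -0.0814] o=[0.6646, -0.9391, 0.5543] → [-1.3229, 0.6478, -0.6243, 0.4690, 0.8794, -0.0814]
J5: z=[0.4690, 0.8794, -0.0814] o=[0.5714, -0.3438, -0.0623] → [-0.8291, 0.3510, -0.9855, 0.4690, 0.8794, -0.0814]
J6: z=[0.6211, -0.2630, 0.7383] o=[1.0798, -0.5240, -0.5541] → [0.5689, 0.3634, -0.3491, 0.6211, -0.2630, 0.7383]
V = J·q̇ = [-2.3538, 0.6575, -1.3983, 0.6439, 1.7301, -0.4177]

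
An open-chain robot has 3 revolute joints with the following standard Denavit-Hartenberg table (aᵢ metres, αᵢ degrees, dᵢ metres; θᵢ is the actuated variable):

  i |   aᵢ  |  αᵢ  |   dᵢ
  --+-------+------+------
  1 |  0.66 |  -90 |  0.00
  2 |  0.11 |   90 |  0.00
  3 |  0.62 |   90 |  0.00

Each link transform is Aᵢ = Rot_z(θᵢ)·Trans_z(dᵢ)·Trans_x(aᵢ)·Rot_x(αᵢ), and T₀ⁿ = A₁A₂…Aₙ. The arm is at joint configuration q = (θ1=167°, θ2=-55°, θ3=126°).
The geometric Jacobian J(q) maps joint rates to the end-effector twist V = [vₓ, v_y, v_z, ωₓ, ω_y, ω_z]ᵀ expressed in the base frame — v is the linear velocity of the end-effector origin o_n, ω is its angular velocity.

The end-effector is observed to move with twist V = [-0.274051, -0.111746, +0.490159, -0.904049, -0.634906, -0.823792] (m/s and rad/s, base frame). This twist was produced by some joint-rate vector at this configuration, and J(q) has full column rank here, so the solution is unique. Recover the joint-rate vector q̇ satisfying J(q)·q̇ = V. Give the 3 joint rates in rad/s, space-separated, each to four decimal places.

-0.3070 0.8220 -0.9010

o_n = [-0.6137, -0.3731, -0.2084]
J₁: ẑ×o_n = [0.3731, -0.6137, 0.0000], ω = ẑ
J2: z=[-0.2250, -0.9744, 0.0000] o=[-0.6431, 0.1485, 0.0000] → [0.2031, -0.0469, 0.1459, -0.2250, -0.9744, 0.0000]
J3: z=[0.7982, -0.1843, 0.5736] o=[-0.7046, 0.1627, 0.0901] → [0.3623, 0.2904, -0.4109, 0.7982, -0.1843, 0.5736]
q̇ = J⁺·V = [-0.3070, 0.8220, -0.9010]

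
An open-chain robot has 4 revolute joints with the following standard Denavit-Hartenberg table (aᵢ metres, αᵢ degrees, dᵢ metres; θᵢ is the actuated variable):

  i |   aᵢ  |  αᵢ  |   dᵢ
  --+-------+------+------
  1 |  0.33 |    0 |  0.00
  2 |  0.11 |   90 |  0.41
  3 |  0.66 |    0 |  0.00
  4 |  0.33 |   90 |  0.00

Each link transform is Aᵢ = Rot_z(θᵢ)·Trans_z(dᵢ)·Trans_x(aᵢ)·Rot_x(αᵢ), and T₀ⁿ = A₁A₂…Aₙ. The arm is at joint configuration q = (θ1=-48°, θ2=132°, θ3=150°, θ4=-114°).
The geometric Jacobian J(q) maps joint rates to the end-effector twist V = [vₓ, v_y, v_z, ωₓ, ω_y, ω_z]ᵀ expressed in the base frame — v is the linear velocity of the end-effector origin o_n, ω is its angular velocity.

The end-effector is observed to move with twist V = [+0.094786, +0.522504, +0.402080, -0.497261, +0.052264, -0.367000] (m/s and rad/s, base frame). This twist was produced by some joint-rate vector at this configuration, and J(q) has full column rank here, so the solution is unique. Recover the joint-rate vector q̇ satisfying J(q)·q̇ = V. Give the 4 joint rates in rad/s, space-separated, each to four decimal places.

o_n = [0.2005, -0.4388, 0.9340]
J₁: ẑ×o_n = [0.4388, 0.2005, -0.0000], ω = ẑ
J2: z=[0.0000, 0.0000, 1.0000] o=[0.2208, -0.2452, 0.0000] → [0.1935, -0.0203, 0.0000, 0.0000, 0.0000, 1.0000]
J3: z=[0.9945, -0.1045, 0.0000] o=[0.2323, -0.1358, 0.4100] → [-0.0548, -0.5211, -0.3046, 0.9945, -0.1045, 0.0000]
J4: z=[0.9945, -0.1045, 0.0000] o=[0.1726, -0.7043, 0.7400] → [-0.0203, -0.1929, 0.2670, 0.9945, -0.1045, 0.0000]
q̇ = J⁺·V = [0.5030, -0.8700, -0.9370, 0.4370]

0.5030 -0.8700 -0.9370 0.4370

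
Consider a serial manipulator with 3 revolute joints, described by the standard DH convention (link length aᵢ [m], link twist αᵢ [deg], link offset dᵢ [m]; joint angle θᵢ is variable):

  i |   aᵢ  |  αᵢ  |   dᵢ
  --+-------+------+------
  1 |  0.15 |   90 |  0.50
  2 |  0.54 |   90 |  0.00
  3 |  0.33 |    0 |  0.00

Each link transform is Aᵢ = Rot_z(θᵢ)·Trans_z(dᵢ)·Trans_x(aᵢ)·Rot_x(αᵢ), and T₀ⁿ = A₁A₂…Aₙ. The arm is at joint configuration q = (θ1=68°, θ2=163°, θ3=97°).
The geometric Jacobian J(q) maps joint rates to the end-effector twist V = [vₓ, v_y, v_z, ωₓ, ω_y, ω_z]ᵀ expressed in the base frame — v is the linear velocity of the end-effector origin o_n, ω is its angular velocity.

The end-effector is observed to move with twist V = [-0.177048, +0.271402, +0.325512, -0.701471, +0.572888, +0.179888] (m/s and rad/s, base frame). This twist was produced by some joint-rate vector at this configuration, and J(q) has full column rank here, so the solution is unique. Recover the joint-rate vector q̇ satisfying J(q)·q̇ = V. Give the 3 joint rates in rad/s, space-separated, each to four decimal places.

o_n = [0.1808, -0.4268, 0.6461]
J₁: ẑ×o_n = [0.4268, 0.1808, -0.0000], ω = ẑ
J2: z=[0.9272, -0.3746, 0.0000] o=[0.0562, 0.1391, 0.5000] → [-0.0547, -0.1355, -0.4779, 0.9272, -0.3746, 0.0000]
J3: z=[0.1095, 0.2711, 0.9563] o=[-0.1373, -0.3397, 0.6579] → [0.0800, 0.3055, -0.0958, 0.1095, 0.2711, 0.9563]
q̇ = J⁺·V = [-0.6980, -0.8650, 0.9180]

-0.6980 -0.8650 0.9180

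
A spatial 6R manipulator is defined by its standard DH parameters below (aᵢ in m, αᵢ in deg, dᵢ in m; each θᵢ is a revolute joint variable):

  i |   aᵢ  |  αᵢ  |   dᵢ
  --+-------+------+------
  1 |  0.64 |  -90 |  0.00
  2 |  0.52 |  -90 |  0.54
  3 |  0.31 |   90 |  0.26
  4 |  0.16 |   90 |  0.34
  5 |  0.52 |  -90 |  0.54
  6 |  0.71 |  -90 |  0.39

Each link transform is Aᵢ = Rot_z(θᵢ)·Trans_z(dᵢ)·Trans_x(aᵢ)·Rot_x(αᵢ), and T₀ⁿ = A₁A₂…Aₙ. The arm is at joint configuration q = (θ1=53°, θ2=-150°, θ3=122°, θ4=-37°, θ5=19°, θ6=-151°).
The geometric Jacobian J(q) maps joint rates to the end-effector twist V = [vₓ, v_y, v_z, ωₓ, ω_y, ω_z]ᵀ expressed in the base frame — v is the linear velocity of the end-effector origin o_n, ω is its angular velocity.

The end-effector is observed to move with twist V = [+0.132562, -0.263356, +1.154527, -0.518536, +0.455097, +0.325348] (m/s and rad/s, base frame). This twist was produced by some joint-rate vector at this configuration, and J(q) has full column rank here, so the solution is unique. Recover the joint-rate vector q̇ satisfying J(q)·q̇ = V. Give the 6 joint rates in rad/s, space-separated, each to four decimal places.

0.9210 0.8280 -0.7110 0.0940 -0.3570 -0.3280

o_n = [-0.7121, -0.2595, 0.2648]
J₁: ẑ×o_n = [0.2595, -0.7121, 0.0000], ω = ẑ
J2: z=[-0.7986, 0.6018, 0.0000] o=[0.3852, 0.5111, 0.0000] → [0.1594, 0.2115, 1.2758, -0.7986, 0.6018, 0.0000]
J3: z=[0.3009, 0.3993, 0.8660] o=[-0.3171, 0.4765, 0.2600] → [0.6393, -0.3435, -0.0637, 0.3009, 0.3993, 0.8660]
J4: z=[-0.0188, -0.9055, 0.4240] o=[0.0567, 0.5357, 0.4030] → [0.4623, -0.3286, -0.6812, -0.0188, -0.9055, 0.4240]
J5: z=[-0.8141, -0.2323, -0.5322] o=[0.1432, 0.1710, 0.4300] → [-0.1908, 0.3207, 0.1518, -0.8141, -0.2323, -0.5322]
J6: z=[-0.2067, -0.7405, 0.6395] o=[-0.0143, -0.2824, -0.1459] → [-0.3188, -0.3614, -0.5215, -0.2067, -0.7405, 0.6395]
q̇ = J⁺·V = [0.9210, 0.8280, -0.7110, 0.0940, -0.3570, -0.3280]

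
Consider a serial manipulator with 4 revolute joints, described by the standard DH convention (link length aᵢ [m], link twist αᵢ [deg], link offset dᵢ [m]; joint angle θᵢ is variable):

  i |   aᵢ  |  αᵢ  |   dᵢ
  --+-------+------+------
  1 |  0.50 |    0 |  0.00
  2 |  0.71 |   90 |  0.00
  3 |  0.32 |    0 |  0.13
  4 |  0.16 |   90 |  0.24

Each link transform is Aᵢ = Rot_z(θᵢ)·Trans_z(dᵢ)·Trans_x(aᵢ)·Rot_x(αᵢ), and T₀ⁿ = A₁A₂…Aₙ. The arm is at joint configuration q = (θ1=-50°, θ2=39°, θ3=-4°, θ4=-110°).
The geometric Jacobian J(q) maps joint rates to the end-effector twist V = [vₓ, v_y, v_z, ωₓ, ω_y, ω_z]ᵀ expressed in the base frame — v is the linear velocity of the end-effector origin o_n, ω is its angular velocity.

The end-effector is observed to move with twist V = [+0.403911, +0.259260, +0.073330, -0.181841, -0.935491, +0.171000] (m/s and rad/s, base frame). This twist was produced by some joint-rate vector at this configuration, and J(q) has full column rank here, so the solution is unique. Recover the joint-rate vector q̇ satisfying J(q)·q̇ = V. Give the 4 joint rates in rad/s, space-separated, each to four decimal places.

0.4290 -0.2580 0.4240 0.5290

o_n = [1.1972, -0.9302, -0.1685]
J₁: ẑ×o_n = [0.9302, 1.1972, -0.0000], ω = ẑ
J2: z=[0.0000, 0.0000, 1.0000] o=[0.3214, -0.3830, 0.0000] → [0.5472, 0.8758, -0.0000, 0.0000, 0.0000, 1.0000]
J3: z=[-0.1908, -0.9816, 0.0000] o=[1.0183, -0.5185, 0.0000] → [0.1654, -0.0321, 0.2541, -0.1908, -0.9816, 0.0000]
J4: z=[-0.1908, -0.9816, 0.0000] o=[1.3069, -0.7070, -0.0223] → [0.1435, -0.0279, -0.0651, -0.1908, -0.9816, 0.0000]
q̇ = J⁺·V = [0.4290, -0.2580, 0.4240, 0.5290]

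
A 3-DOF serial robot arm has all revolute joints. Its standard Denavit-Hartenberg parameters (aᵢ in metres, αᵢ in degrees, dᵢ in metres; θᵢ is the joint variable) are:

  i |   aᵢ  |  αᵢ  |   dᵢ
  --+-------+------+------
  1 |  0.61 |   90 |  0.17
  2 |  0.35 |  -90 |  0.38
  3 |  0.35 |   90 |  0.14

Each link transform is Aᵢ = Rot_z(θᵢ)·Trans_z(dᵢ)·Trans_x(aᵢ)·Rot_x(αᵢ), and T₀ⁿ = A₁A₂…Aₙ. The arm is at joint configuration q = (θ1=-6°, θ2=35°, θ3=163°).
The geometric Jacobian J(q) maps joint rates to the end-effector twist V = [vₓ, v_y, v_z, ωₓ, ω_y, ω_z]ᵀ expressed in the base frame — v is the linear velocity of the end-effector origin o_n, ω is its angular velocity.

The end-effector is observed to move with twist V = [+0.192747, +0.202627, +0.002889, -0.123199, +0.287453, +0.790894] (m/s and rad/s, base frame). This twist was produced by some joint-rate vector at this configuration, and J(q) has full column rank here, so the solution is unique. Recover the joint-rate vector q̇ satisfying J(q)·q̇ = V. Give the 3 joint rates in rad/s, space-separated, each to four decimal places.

0.5730 -0.2730 0.2660

o_n = [0.5102, -0.3328, 0.2935]
J₁: ẑ×o_n = [0.3328, 0.5102, -0.0000], ω = ẑ
J2: z=[-0.1045, -0.9945, 0.0000] o=[0.6067, -0.0638, 0.1700] → [-0.1228, 0.0129, -0.0678, -0.1045, -0.9945, 0.0000]
J3: z=[-0.5704, 0.0600, 0.8192] o=[0.8521, -0.4716, 0.3708] → [-0.1184, -0.3241, -0.0587, -0.5704, 0.0600, 0.8192]
q̇ = J⁺·V = [0.5730, -0.2730, 0.2660]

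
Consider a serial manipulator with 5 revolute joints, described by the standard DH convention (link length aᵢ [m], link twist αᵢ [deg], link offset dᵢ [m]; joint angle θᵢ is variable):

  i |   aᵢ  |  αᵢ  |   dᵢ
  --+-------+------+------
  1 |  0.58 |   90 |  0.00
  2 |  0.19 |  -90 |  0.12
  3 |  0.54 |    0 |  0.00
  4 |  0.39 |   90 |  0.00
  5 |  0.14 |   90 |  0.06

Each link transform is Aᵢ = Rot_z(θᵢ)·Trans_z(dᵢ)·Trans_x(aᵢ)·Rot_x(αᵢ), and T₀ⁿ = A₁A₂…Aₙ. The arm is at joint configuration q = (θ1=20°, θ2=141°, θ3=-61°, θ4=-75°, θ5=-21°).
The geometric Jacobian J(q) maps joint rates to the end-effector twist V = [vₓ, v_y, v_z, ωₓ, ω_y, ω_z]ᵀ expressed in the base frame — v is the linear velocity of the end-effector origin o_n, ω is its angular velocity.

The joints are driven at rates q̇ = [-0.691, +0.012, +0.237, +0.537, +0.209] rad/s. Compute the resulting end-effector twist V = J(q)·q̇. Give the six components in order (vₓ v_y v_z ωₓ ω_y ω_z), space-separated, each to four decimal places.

o_n = [0.8603, -0.6562, 0.0614]
J₁: ẑ×o_n = [0.6562, 0.8603, -0.0000], ω = ẑ
J2: z=[0.3420, -0.9397, 0.0000] o=[0.5450, 0.1984, 0.0000] → [-0.0577, -0.0210, 0.0039, 0.3420, -0.9397, 0.0000]
J3: z=[-0.5914, -0.2152, -0.7771] o=[0.4473, 0.0351, 0.1196] → [-0.5247, -0.3553, 0.4977, -0.5914, -0.2152, -0.7771]
J4: z=[-0.5914, -0.2152, -0.7771] o=[0.4177, -0.4783, 0.2843] → [-0.0903, -0.4758, 0.2005, -0.5914, -0.2152, -0.7771]
J5: z=[0.2613, 0.8606, -0.4372] o=[0.7152, -0.6583, 0.1078] → [-0.0390, -0.0513, -0.1243, 0.2613, 0.8606, -0.4372]
V = J·q̇ = [-0.6351, -0.9451, 0.1997, -0.3990, 0.0020, -1.3839]

-0.6351 -0.9451 0.1997 -0.3990 0.0020 -1.3839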